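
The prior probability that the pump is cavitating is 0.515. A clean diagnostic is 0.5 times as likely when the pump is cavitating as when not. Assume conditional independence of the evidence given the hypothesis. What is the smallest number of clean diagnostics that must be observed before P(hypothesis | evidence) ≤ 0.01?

7

Prior odds: 0.515 ÷ 0.485 = 103/97.
Likelihood ratio per clean diagnostic = 0.5.
Target odds: 0.01 ÷ 0.99 = 1/99.
Require 0.5ⁿ ≤ 1/99 ÷ (103/97) = 97/10197.
0.5⁶ = 0.015625 is still above 97/10197 but 0.5⁷ = 0.0078125 is at or below it, so n = 7.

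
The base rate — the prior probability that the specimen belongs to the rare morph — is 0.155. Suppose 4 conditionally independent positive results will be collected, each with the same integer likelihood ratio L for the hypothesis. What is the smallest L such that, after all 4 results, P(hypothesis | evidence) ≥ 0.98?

5

Prior odds = 0.155/0.845 = 31/169.
Target odds = 0.98/0.02 = 49.
Need L⁴ ≥ 49 ÷ (31/169) = 8281/31.
4⁴ = 256 < 8281/31 ≤ 625 = 5⁴, so L = 5.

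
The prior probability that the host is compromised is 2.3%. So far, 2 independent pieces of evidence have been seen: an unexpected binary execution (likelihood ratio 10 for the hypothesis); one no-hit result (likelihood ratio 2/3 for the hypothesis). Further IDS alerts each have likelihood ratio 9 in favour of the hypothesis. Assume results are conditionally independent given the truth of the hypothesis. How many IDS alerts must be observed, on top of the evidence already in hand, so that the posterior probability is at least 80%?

Prior odds = 0.023/0.977 = 23/977.
Combined Bayes factor of the evidence already in hand = 10 × (2/3) = 20/3.
Odds after that evidence = (23/977) × 20/3 = 460/2931.
Target odds = 0.8/0.2 = 4.
Need 9ⁿ ≥ 4 ÷ (460/2931) = 2931/115.
9¹ = 9 falls short of 2931/115 but 9² = 81 reaches it, so n = 2.

2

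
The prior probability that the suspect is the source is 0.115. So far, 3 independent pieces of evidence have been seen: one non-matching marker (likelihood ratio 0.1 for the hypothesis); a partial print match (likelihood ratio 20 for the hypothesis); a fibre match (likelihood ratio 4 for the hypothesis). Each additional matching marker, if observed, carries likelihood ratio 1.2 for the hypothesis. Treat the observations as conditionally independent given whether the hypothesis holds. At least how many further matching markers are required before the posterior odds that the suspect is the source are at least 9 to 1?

12

Prior odds = 0.115/0.885 = 23/177.
Combined Bayes factor of the evidence already in hand = 0.1 × 20 × 4 = 8.
Odds after that evidence = (23/177) × 8 = 184/177.
Target odds = 9.
Need 1.2ⁿ ≥ 9 ÷ (184/177) = 1593/184.
1.2¹¹ = 362797056/48828125 falls short of 1593/184 but 1.2¹² ≈8.9161 reaches it, so n = 12.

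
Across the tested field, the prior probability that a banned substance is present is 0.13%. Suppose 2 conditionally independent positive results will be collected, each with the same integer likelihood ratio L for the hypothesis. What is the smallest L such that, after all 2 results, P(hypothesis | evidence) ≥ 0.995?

Prior odds = 0.0013/0.9987 = 13/9987.
Target odds = 0.995/0.005 = 199.
Need L² ≥ 199 ÷ (13/9987) = 1987413/13.
390² = 152100 < 1987413/13 ≤ 152881 = 391², so L = 391.

391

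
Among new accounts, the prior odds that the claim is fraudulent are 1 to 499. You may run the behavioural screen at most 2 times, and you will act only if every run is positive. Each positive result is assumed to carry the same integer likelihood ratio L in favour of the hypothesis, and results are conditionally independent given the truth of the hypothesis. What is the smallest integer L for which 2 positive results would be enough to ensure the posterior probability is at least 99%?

223

Prior odds = 1/499.
Target odds = 0.99/0.01 = 99.
Need L² ≥ 99 ÷ (1/499) = 49401.
222² = 49284 < 49401 ≤ 49729 = 223², so L = 223.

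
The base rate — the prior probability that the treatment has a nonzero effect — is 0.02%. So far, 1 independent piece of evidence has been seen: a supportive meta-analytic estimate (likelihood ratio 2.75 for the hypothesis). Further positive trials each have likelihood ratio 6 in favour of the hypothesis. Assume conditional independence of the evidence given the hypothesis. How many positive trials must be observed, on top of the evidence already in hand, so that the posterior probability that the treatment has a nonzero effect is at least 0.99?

Prior odds = 0.0002/0.9998 = 1/4999.
Bayes factor of the evidence already in hand = 2.75.
Odds after that evidence = (1/4999) × 2.75 = 11/19996.
Target odds = 0.99/0.01 = 99.
Need 6ⁿ ≥ 99 ÷ (11/19996) = 179964.
6⁶ = 46656 falls short of 179964 but 6⁷ = 279936 reaches it, so n = 7.

7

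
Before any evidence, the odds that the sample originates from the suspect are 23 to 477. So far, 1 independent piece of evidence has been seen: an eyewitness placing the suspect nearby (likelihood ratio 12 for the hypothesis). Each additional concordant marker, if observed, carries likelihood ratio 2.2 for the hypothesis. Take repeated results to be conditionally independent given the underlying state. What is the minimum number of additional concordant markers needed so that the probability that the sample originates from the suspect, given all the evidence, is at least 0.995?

8

Prior odds = 23/477.
Bayes factor of the evidence already in hand = 12.
Odds after that evidence = (23/477) × 12 = 92/159.
Target odds = 0.995/0.005 = 199.
Need 2.2ⁿ ≥ 199 ÷ (92/159) = 31641/92.
2.2⁷ = 19487171/78125 falls short of 31641/92 but 2.2⁸ = 214358881/390625 reaches it, so n = 8.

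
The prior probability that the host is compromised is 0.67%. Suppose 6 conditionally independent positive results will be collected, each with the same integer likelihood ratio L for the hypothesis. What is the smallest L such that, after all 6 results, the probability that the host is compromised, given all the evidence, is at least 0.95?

Prior odds = 0.0067/0.9933 = 67/9933.
Target odds = 0.95/0.05 = 19.
Need L⁶ ≥ 19 ÷ (67/9933) = 188727/67.
3⁶ = 729 < 188727/67 ≤ 4096 = 4⁶, so L = 4.

4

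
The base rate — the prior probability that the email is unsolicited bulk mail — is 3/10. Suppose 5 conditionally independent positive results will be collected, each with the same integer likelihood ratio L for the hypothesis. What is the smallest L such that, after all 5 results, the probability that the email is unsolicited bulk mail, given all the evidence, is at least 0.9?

Prior odds = 0.3/0.7 = 3/7.
Target odds = 0.9/0.1 = 9.
Need L⁵ ≥ 9 ÷ (3/7) = 21.
1⁵ = 1 < 21 ≤ 32 = 2⁵, so L = 2.

2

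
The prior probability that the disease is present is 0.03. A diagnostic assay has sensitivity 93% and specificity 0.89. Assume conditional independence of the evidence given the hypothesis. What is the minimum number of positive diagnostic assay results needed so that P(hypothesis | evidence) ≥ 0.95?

Prior odds: 0.03 ÷ 0.97 = 3/97.
False-positive rate = 1 − 0.89 = 0.11; likelihood ratio of a positive = 0.93/0.11 = 93/11.
Target posterior odds = 0.95/0.05 = 19.
Require (93/11)ⁿ ≥ 19 ÷ (3/97) = 1843/3.
(93/11)³ = 804357/1331 falls short of 1843/3 but (93/11)⁴ = 74805201/14641 reaches it, so n = 4.

4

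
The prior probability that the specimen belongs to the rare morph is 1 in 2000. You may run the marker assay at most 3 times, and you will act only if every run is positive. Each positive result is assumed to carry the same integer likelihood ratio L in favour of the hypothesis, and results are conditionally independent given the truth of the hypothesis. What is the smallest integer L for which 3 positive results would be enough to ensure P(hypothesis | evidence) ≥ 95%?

Prior odds = 0.0005/0.9995 = 1/1999.
Target odds = 0.95/0.05 = 19.
Need L³ ≥ 19 ÷ (1/1999) = 37981.
33³ = 35937 < 37981 ≤ 39304 = 34³, so L = 34.

34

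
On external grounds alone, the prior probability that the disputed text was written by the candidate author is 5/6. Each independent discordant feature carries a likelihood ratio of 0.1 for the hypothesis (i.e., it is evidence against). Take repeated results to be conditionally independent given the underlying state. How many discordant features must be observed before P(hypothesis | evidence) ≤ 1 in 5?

Prior odds: (5/6) ÷ (1/6) = 5.
Likelihood ratio per discordant feature = 0.1.
Target posterior odds = 0.2/0.8 = 0.25.
Need 5 × 0.1ⁿ ≤ 0.25, i.e. 0.1ⁿ ≤ 0.05.
0.1¹ = 0.1 is still above 0.05 but 0.1² = 0.01 is at or below it, so n = 2.

2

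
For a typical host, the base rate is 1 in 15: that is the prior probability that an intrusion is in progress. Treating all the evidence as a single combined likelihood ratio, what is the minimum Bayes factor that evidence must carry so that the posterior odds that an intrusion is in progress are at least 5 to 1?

Prior odds = (1/15)/(14/15) = 1/14.
Target odds = 5.
Required Bayes factor = 5 ÷ (1/14) = 70.

70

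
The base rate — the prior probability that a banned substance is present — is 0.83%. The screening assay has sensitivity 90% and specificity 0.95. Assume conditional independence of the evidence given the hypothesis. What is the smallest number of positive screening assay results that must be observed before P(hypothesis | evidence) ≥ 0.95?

Prior odds = 0.0083/0.9917 = 83/9917.
False-positive rate = 1 − 0.95 = 0.05; likelihood ratio of a positive = 0.9/0.05 = 18.
Target posterior odds = 0.95/0.05 = 19.
Require 18ⁿ ≥ 19 ÷ (83/9917) = 188423/83.
18² = 324 falls short of 188423/83 but 18³ = 5832 reaches it, so n = 3.

3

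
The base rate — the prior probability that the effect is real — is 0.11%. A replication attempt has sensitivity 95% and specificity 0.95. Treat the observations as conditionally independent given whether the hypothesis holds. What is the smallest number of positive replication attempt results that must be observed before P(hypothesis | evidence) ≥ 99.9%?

5

Prior odds: 0.0011 ÷ 0.9989 = 11/9989.
False-positive rate = 1 − 0.95 = 0.05; likelihood ratio of a positive = 0.95/0.05 = 19.
Target odds: 0.999 ÷ 0.001 = 999.
Require 19ⁿ ≥ 999 ÷ (11/9989) = 9979011/11.
19⁴ = 130321 falls short of 9979011/11 but 19⁵ = 2476099 reaches it, so n = 5.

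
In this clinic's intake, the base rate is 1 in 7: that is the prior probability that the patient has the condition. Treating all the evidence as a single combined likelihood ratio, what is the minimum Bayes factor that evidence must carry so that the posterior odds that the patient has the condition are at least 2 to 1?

Prior odds = (1/7)/(6/7) = 1/6.
Target odds = 2.
Required Bayes factor = 2 ÷ (1/6) = 12.

12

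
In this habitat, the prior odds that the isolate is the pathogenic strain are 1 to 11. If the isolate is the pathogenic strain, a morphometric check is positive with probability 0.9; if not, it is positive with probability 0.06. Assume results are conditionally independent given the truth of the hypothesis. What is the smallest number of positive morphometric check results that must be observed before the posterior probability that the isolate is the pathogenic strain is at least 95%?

Prior odds = 1/11.
Likelihood ratio of a positive = 0.9/0.06 = 15.
Target odds: 0.95 ÷ 0.05 = 19.
Need (1/11) × 15ⁿ ≥ 19, i.e. 15ⁿ ≥ 209.
15¹ = 15 falls short of 209 but 15² = 225 reaches it, so n = 2.

2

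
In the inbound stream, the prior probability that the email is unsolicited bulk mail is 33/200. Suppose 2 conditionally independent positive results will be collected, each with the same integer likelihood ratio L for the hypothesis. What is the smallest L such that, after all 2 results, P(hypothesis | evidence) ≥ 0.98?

16

Prior odds = 0.165/0.835 = 33/167.
Target odds = 0.98/0.02 = 49.
Need L² ≥ 49 ÷ (33/167) = 8183/33.
15² = 225 < 8183/33 ≤ 256 = 16², so L = 16.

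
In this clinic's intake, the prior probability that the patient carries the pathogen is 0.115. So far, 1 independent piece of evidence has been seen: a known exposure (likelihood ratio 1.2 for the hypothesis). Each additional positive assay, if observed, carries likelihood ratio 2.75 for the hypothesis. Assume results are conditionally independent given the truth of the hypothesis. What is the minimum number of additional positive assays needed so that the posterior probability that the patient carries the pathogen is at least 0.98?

6

Prior odds = 0.115/0.885 = 23/177.
Bayes factor of the evidence already in hand = 1.2.
Odds after that evidence = (23/177) × 1.2 = 46/295.
Target odds = 0.98/0.02 = 49.
Need 2.75ⁿ ≥ 49 ÷ (46/295) = 14455/46.
2.75⁵ = 161051/1024 falls short of 14455/46 but 2.75⁶ = 1771561/4096 reaches it, so n = 6.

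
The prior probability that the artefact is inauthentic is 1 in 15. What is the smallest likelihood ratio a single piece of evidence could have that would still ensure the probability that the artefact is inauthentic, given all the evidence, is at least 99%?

Prior odds = (1/15)/(14/15) = 1/14.
Target odds = 0.99/0.01 = 99.
Required Bayes factor = 99 ÷ (1/14) = 1386.

1386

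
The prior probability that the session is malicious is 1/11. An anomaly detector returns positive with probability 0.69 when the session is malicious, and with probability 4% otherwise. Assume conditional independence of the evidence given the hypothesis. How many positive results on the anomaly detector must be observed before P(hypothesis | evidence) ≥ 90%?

Prior odds: (1/11) ÷ (10/11) = 0.1.
Likelihood ratio of a positive result = 0.69/0.04 = 17.25.
Target posterior odds = 0.9/0.1 = 9.
Require 17.25ⁿ ≥ 9 ÷ 0.1 = 90.
17.25¹ = 17.25 falls short of 90 but 17.25² = 297.5625 reaches it, so n = 2.

2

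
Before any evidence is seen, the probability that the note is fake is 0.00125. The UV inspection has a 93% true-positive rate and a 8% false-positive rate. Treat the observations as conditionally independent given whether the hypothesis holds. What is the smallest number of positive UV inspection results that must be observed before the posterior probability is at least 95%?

4

Prior odds: 0.00125 ÷ 0.99875 = 1/799.
Likelihood ratio of a positive result = 0.93/0.08 = 11.625.
Target posterior odds = 0.95/0.05 = 19.
Require 11.625ⁿ ≥ 19 ÷ (1/799) = 15181.
11.625³ = 804357/512 falls short of 15181 but 11.625⁴ = 74805201/4096 reaches it, so n = 4.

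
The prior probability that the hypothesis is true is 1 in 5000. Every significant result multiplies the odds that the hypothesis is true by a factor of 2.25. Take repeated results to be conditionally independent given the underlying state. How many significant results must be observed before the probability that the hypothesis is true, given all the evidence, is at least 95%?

Prior odds = 0.0002/0.9998 = 1/4999.
Likelihood ratio per significant result = 2.25.
Target odds: 0.95 ÷ 0.05 = 19.
Require 2.25ⁿ ≥ 19 ÷ (1/4999) = 94981.
2.25¹⁴ ≈85222.7 falls short of 94981 but 2.25¹⁵ ≈191751 reaches it, so n = 15.

15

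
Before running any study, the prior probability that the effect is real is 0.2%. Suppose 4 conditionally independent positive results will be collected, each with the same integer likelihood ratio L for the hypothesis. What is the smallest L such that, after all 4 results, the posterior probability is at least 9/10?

Prior odds = 0.002/0.998 = 1/499.
Target odds = 0.9/0.1 = 9.
Need L⁴ ≥ 9 ÷ (1/499) = 4491.
8⁴ = 4096 < 4491 ≤ 6561 = 9⁴, so L = 9.

9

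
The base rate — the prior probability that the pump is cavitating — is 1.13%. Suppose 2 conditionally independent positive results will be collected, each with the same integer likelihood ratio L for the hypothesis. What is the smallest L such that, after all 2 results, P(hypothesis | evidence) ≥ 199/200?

132

Prior odds = 0.0113/0.9887 = 113/9887.
Target odds = 0.995/0.005 = 199.
Need L² ≥ 199 ÷ (113/9887) = 1967513/113.
131² = 17161 < 1967513/113 ≤ 17424 = 132², so L = 132.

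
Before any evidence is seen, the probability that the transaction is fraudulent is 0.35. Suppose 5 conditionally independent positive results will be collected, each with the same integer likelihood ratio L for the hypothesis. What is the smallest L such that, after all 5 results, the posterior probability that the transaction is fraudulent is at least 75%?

Prior odds = 0.35/0.65 = 7/13.
Target odds = 0.75/0.25 = 3.
Need L⁵ ≥ 3 ÷ (7/13) = 39/7.
1⁵ = 1 < 39/7 ≤ 32 = 2⁵, so L = 2.

2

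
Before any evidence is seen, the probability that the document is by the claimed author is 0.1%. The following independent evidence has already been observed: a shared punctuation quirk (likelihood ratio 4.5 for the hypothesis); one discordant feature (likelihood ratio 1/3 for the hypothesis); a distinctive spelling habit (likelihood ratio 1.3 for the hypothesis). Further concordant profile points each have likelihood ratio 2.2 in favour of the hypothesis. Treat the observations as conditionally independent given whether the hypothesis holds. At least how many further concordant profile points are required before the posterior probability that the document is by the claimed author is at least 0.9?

Prior odds = 0.001/0.999 = 1/999.
Combined Bayes factor of the evidence already in hand = 4.5 × (1/3) × 1.3 = 1.95.
Odds after that evidence = (1/999) × 1.95 = 13/6660.
Target odds = 0.9/0.1 = 9.
Need 2.2ⁿ ≥ 9 ÷ (13/6660) = 59940/13.
2.2¹⁰ ≈2655.99 falls short of 59940/13 but 2.2¹¹ ≈5843.18 reaches it, so n = 11.

11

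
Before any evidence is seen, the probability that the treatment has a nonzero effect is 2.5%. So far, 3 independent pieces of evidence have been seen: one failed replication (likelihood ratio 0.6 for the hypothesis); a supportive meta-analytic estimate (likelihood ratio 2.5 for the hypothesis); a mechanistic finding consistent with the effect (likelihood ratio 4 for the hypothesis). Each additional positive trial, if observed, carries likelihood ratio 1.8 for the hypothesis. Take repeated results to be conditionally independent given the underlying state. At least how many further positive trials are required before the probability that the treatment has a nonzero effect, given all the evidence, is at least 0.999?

15

Prior odds = 0.025/0.975 = 1/39.
Combined Bayes factor of the evidence already in hand = 0.6 × 2.5 × 4 = 6.
Odds after that evidence = (1/39) × 6 = 2/13.
Target odds = 0.999/0.001 = 999.
Need 1.8ⁿ ≥ 999 ÷ (2/13) = 6493.5.
1.8¹⁴ ≈3748.13 falls short of 6493.5 but 1.8¹⁵ ≈6746.64 reaches it, so n = 15.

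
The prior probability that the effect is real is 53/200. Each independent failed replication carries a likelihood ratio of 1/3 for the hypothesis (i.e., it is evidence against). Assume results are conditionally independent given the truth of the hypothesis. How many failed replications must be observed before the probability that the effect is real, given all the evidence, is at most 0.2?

Prior odds = 0.265/0.735 = 53/147.
Likelihood ratio per failed replication = 1/3.
Target odds: 0.2 ÷ 0.8 = 0.25.
Require (1/3)ⁿ ≤ 0.25 ÷ (53/147) = 147/212.
(1/3)¹ = 1/3, which is already at or below the required 147/212; so n = 1.

1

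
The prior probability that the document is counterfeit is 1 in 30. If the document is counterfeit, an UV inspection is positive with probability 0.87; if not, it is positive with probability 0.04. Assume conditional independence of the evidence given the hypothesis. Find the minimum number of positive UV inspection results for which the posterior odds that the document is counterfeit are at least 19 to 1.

3

Prior odds: (1/30) ÷ (29/30) = 1/29.
Likelihood ratio of a positive = 0.87/0.04 = 21.75.
Target odds = 19.
Need (1/29) × 21.75ⁿ ≥ 19, i.e. 21.75ⁿ ≥ 551.
21.75² = 473.0625 falls short of 551 but 21.75³ = 658503/64 reaches it, so n = 3.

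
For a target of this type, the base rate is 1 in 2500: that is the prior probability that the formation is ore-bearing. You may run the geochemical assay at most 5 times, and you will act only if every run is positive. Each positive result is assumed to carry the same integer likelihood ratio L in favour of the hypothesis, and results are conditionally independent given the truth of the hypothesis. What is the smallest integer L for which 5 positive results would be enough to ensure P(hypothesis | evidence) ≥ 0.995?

14

Prior odds = 0.0004/0.9996 = 1/2499.
Target odds = 0.995/0.005 = 199.
Need L⁵ ≥ 199 ÷ (1/2499) = 497301.
13⁵ = 371293 < 497301 ≤ 537824 = 14⁵, so L = 14.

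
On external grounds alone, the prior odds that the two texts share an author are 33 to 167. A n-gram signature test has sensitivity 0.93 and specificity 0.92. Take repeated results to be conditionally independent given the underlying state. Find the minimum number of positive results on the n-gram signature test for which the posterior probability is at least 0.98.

3

Prior odds = 33/167.
False-positive rate = 1 − 0.92 = 0.08; likelihood ratio of a positive = 0.93/0.08 = 11.625.
Target odds: 0.98 ÷ 0.02 = 49.
Require 11.625ⁿ ≥ 49 ÷ (33/167) = 8183/33.
11.625² = 135.140625 falls short of 8183/33 but 11.625³ = 804357/512 reaches it, so n = 3.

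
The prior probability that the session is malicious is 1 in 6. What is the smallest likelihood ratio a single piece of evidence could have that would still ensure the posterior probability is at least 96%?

Prior odds = (1/6)/(5/6) = 0.2.
Target odds = 0.96/0.04 = 24.
Required Bayes factor = 24 ÷ 0.2 = 120.

120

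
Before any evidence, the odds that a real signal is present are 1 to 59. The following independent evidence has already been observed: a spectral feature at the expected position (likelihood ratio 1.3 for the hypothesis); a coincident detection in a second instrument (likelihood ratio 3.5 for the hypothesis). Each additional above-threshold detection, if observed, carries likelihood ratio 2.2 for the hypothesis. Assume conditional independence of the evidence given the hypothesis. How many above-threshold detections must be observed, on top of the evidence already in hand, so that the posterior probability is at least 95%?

Prior odds = 1/59.
Combined Bayes factor of the evidence already in hand = 1.3 × 3.5 = 4.55.
Odds after that evidence = (1/59) × 4.55 = 91/1180.
Target odds = 0.95/0.05 = 19.
Need 2.2ⁿ ≥ 19 ÷ (91/1180) = 22420/91.
2.2⁶ = 1771561/15625 falls short of 22420/91 but 2.2⁷ = 19487171/78125 reaches it, so n = 7.

7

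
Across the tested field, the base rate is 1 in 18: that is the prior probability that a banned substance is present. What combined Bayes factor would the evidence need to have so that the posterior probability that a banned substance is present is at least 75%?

51

Prior odds = (1/18)/(17/18) = 1/17.
Target odds = 0.75/0.25 = 3.
Required Bayes factor = 3 ÷ (1/17) = 51.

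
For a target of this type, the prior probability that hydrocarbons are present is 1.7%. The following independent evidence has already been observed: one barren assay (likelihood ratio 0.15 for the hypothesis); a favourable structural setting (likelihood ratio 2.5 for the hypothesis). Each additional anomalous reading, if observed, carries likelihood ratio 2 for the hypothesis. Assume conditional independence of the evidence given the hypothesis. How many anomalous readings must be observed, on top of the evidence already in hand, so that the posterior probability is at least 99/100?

14

Prior odds = 0.017/0.983 = 17/983.
Combined Bayes factor of the evidence already in hand = 0.15 × 2.5 = 0.375.
Odds after that evidence = (17/983) × 0.375 = 51/7864.
Target odds = 0.99/0.01 = 99.
Need 2ⁿ ≥ 99 ÷ (51/7864) = 259512/17.
2¹³ = 8192 falls short of 259512/17 but 2¹⁴ = 16384 reaches it, so n = 14.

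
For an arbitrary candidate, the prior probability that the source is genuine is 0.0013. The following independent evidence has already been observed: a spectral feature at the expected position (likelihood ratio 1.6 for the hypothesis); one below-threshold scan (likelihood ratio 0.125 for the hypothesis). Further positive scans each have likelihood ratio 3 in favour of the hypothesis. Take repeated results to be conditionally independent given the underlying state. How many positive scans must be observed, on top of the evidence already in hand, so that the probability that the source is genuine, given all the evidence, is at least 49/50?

12

Prior odds = 0.0013/0.9987 = 13/9987.
Combined Bayes factor of the evidence already in hand = 1.6 × 0.125 = 0.2.
Odds after that evidence = (13/9987) × 0.2 = 13/49935.
Target odds = 0.98/0.02 = 49.
Need 3ⁿ ≥ 49 ÷ (13/49935) = 2446815/13.
3¹¹ = 177147 falls short of 2446815/13 but 3¹² = 531441 reaches it, so n = 12.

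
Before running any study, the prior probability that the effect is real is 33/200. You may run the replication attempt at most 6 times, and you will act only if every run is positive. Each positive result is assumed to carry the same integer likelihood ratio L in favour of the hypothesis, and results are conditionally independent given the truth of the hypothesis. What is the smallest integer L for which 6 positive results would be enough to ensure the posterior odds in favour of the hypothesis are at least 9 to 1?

Prior odds = 0.165/0.835 = 33/167.
Target odds = 9.
Need L⁶ ≥ 9 ÷ (33/167) = 501/11.
1⁶ = 1 < 501/11 ≤ 64 = 2⁶, so L = 2.

2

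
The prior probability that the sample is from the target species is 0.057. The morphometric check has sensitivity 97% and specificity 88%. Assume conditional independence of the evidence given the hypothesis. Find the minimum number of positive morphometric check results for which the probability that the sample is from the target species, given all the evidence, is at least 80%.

Prior odds = 0.057/0.943 = 57/943.
False-positive rate = 1 − 0.88 = 0.12; likelihood ratio of a positive = 0.97/0.12 = 97/12.
Target odds: 0.8 ÷ 0.2 = 4.
Require (97/12)ⁿ ≥ 4 ÷ (57/943) = 3772/57.
(97/12)² = 9409/144 falls short of 3772/57 but (97/12)³ = 912673/1728 reaches it, so n = 3.

3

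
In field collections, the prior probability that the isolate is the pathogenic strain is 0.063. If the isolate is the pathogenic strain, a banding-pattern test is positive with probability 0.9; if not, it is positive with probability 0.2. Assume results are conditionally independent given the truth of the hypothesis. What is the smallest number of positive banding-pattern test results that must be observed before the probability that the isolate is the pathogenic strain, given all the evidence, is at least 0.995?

Prior odds = 0.063/0.937 = 63/937.
Likelihood ratio of a positive = 0.9/0.2 = 4.5.
Target odds: 0.995 ÷ 0.005 = 199.
Require 4.5ⁿ ≥ 199 ÷ (63/937) = 186463/63.
4.5⁵ = 1845.28125 falls short of 186463/63 but 4.5⁶ = 8303.765625 reaches it, so n = 6.

6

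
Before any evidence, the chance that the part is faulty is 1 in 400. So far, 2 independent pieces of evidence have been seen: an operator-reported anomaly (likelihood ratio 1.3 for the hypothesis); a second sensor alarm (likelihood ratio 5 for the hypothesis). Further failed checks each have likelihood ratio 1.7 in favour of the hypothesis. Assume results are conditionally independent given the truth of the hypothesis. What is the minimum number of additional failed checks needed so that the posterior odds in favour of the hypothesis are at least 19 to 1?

14

Prior odds = 0.0025/0.9975 = 1/399.
Combined Bayes factor of the evidence already in hand = 1.3 × 5 = 6.5.
Odds after that evidence = (1/399) × 6.5 = 13/798.
Target odds = 19.
Need 1.7ⁿ ≥ 19 ÷ (13/798) = 15162/13.
1.7¹³ ≈990.458 falls short of 15162/13 but 1.7¹⁴ ≈1683.78 reaches it, so n = 14.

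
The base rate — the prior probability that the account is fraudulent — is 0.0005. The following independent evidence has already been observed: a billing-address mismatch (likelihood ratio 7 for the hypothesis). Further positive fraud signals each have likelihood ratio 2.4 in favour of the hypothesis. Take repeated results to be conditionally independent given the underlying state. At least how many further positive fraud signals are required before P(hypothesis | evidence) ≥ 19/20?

Prior odds = 0.0005/0.9995 = 1/1999.
Bayes factor of the evidence already in hand = 7.
Odds after that evidence = (1/1999) × 7 = 7/1999.
Target odds = 0.95/0.05 = 19.
Need 2.4ⁿ ≥ 19 ÷ (7/1999) = 37981/7.
2.4⁹ ≈2641.81 falls short of 37981/7 but 2.4¹⁰ ≈6340.34 reaches it, so n = 10.

10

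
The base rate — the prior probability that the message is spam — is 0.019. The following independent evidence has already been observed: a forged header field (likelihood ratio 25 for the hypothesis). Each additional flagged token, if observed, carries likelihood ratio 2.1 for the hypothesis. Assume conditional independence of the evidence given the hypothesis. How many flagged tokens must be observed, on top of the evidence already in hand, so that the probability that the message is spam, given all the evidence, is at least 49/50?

7

Prior odds = 0.019/0.981 = 19/981.
Bayes factor of the evidence already in hand = 25.
Odds after that evidence = (19/981) × 25 = 475/981.
Target odds = 0.98/0.02 = 49.
Need 2.1ⁿ ≥ 49 ÷ (475/981) = 48069/475.
2.1⁶ = 85766121/1000000 falls short of 48069/475 but 2.1⁷ ≈180.109 reaches it, so n = 7.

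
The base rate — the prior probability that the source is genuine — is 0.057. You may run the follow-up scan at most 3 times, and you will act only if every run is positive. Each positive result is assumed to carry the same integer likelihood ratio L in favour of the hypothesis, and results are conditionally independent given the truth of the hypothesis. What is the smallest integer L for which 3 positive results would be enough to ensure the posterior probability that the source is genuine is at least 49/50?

Prior odds = 0.057/0.943 = 57/943.
Target odds = 0.98/0.02 = 49.
Need L³ ≥ 49 ÷ (57/943) = 46207/57.
9³ = 729 < 46207/57 ≤ 1000 = 10³, so L = 10.

10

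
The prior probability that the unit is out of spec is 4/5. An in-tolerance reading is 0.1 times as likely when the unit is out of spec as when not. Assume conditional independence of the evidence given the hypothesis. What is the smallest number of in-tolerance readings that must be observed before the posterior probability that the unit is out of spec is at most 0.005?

Prior odds: 0.8 ÷ 0.2 = 4.
Likelihood ratio per in-tolerance reading = 0.1.
Target odds: 0.005 ÷ 0.995 = 1/199.
Require 0.1ⁿ ≤ 1/199 ÷ 4 = 1/796.
0.1² = 0.01 is still above 1/796 but 0.1³ = 0.001 is at or below it, so n = 3.

3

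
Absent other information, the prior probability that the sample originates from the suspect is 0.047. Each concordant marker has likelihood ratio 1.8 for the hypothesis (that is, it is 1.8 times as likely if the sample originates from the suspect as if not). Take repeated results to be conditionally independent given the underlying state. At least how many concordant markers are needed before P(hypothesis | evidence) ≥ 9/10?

9

Prior odds = 0.047/0.953 = 47/953.
Likelihood ratio per concordant marker = 1.8.
Target odds: 0.9 ÷ 0.1 = 9.
Need (47/953) × 1.8ⁿ ≥ 9, i.e. 1.8ⁿ ≥ 8577/47.
1.8⁸ = 43046721/390625 falls short of 8577/47 but 1.8⁹ = 387420489/1953125 reaches it, so n = 9.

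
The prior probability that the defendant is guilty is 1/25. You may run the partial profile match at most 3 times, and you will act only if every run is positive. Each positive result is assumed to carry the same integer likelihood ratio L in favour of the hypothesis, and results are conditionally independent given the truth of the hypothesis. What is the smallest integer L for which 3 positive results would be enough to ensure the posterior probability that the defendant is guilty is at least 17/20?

6

Prior odds = 0.04/0.96 = 1/24.
Target odds = 0.85/0.15 = 17/3.
Need L³ ≥ 17/3 ÷ (1/24) = 136.
5³ = 125 < 136 ≤ 216 = 6³, so L = 6.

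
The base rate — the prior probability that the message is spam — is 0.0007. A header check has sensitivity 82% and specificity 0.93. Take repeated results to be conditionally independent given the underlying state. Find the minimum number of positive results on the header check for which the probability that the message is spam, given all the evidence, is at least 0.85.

Prior odds: 0.0007 ÷ 0.9993 = 7/9993.
False-positive rate = 1 − 0.93 = 0.07; likelihood ratio of a positive = 0.82/0.07 = 82/7.
Target posterior odds = 0.85/0.15 = 17/3.
Require (82/7)ⁿ ≥ 17/3 ÷ (7/9993) = 56627/7.
(82/7)³ = 551368/343 falls short of 56627/7 but (82/7)⁴ = 45212176/2401 reaches it, so n = 4.

4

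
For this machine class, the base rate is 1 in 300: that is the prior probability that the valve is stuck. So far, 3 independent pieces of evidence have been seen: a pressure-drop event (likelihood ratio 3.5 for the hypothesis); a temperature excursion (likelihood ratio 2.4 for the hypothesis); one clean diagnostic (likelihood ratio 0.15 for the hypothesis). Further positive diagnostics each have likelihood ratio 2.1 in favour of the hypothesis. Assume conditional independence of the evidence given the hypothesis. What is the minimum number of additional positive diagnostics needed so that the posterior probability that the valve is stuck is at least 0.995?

15

Prior odds = (1/300)/(299/300) = 1/299.
Combined Bayes factor of the evidence already in hand = 3.5 × 2.4 × 0.15 = 1.26.
Odds after that evidence = (1/299) × 1.26 = 63/14950.
Target odds = 0.995/0.005 = 199.
Need 2.1ⁿ ≥ 199 ÷ (63/14950) = 2975050/63.
2.1¹⁴ ≈32439.2 falls short of 2975050/63 but 2.1¹⁵ ≈68122.3 reaches it, so n = 15.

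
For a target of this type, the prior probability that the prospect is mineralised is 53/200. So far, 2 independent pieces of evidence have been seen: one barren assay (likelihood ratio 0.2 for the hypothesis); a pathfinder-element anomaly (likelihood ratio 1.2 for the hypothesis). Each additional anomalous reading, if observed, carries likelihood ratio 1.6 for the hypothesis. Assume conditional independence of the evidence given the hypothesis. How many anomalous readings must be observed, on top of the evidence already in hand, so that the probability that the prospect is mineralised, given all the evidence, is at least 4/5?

9

Prior odds = 0.265/0.735 = 53/147.
Combined Bayes factor of the evidence already in hand = 0.2 × 1.2 = 0.24.
Odds after that evidence = (53/147) × 0.24 = 106/1225.
Target odds = 0.8/0.2 = 4.
Need 1.6ⁿ ≥ 4 ÷ (106/1225) = 2450/53.
1.6⁸ = 16777216/390625 falls short of 2450/53 but 1.6⁹ = 134217728/1953125 reaches it, so n = 9.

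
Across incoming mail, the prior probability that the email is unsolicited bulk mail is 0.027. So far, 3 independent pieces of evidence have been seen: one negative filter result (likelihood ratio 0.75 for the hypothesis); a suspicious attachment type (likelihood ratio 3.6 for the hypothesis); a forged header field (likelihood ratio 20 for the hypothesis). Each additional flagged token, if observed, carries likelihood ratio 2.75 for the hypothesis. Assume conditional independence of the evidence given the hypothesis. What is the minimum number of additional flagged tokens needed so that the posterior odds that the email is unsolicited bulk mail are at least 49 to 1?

Prior odds = 0.027/0.973 = 27/973.
Combined Bayes factor of the evidence already in hand = 0.75 × 3.6 × 20 = 54.
Odds after that evidence = (27/973) × 54 = 1458/973.
Target odds = 49.
Need 2.75ⁿ ≥ 49 ÷ (1458/973) = 47677/1458.
2.75³ = 20.796875 falls short of 47677/1458 but 2.75⁴ = 57.19140625 reaches it, so n = 4.

4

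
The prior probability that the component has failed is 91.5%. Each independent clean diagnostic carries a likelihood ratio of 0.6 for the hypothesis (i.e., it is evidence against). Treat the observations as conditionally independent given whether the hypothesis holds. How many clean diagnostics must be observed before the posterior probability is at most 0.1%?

Prior odds: 0.915 ÷ 0.085 = 183/17.
Likelihood ratio per clean diagnostic = 0.6.
Target posterior odds = 0.001/0.999 = 1/999.
Require 0.6ⁿ ≤ 1/999 ÷ (183/17) = 17/182817.
0.6¹⁸ ≈0.00010156 is still above 17/182817 but 0.6¹⁹ ≈6.0936e-05 is at or below it, so n = 19.

19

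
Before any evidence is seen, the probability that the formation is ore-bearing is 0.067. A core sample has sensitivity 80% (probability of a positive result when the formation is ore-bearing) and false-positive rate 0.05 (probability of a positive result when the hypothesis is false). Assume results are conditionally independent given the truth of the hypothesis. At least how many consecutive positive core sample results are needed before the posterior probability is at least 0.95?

3

Prior odds = 0.067/0.933 = 67/933.
Likelihood ratio of a positive result = 0.8/0.05 = 16.
Target odds: 0.95 ÷ 0.05 = 19.
Need (67/933) × 16ⁿ ≥ 19, i.e. 16ⁿ ≥ 17727/67.
16² = 256 falls short of 17727/67 but 16³ = 4096 reaches it, so n = 3.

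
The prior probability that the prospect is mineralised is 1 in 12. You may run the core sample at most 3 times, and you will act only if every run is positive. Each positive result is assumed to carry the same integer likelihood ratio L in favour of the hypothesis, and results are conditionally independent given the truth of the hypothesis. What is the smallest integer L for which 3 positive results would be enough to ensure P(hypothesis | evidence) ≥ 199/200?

13

Prior odds = (1/12)/(11/12) = 1/11.
Target odds = 0.995/0.005 = 199.
Need L³ ≥ 199 ÷ (1/11) = 2189.
12³ = 1728 < 2189 ≤ 2197 = 13³, so L = 13.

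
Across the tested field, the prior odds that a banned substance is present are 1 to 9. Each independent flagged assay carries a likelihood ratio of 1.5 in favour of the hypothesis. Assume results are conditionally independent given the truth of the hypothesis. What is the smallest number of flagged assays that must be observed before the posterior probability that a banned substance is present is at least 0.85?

Prior odds = 1/9.
Likelihood ratio per flagged assay = 1.5.
Target odds: 0.85 ÷ 0.15 = 17/3.
Require 1.5ⁿ ≥ 17/3 ÷ (1/9) = 51.
1.5⁹ = 19683/512 falls short of 51 but 1.5¹⁰ = 59049/1024 reaches it, so n = 10.

10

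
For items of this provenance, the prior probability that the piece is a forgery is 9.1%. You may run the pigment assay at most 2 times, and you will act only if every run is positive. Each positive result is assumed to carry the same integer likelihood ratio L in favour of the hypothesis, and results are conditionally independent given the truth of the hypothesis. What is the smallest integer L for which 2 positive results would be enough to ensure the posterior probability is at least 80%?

7

Prior odds = 0.091/0.909 = 91/909.
Target odds = 0.8/0.2 = 4.
Need L² ≥ 4 ÷ (91/909) = 3636/91.
6² = 36 < 3636/91 ≤ 49 = 7², so L = 7.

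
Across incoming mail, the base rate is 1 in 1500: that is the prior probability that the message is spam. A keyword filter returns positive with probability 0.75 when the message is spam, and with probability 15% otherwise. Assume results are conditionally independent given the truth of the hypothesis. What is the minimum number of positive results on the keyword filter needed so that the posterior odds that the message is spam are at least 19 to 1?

7

Prior odds = (1/1500)/(1499/1500) = 1/1499.
Likelihood ratio of a positive result = 0.75/0.15 = 5.
Target odds = 19.
Need (1/1499) × 5ⁿ ≥ 19, i.e. 5ⁿ ≥ 28481.
5⁶ = 15625 falls short of 28481 but 5⁷ = 78125 reaches it, so n = 7.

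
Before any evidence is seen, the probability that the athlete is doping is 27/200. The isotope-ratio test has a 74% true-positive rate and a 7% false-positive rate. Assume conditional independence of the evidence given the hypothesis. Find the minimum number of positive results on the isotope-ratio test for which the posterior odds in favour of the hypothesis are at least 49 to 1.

Prior odds: 0.135 ÷ 0.865 = 27/173.
Likelihood ratio of a positive result = 0.74/0.07 = 74/7.
Target odds = 49.
Require (74/7)ⁿ ≥ 49 ÷ (27/173) = 8477/27.
(74/7)² = 5476/49 falls short of 8477/27 but (74/7)³ = 405224/343 reaches it, so n = 3.

3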